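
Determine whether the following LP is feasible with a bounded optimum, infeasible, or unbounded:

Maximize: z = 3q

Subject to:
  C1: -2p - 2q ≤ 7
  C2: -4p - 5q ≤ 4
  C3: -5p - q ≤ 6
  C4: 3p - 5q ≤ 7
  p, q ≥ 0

Unbounded (objective can increase without bound)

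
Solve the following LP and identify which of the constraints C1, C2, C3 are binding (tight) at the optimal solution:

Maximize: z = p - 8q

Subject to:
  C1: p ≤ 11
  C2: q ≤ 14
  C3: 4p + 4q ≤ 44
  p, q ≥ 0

At p = 11, q = 0, compute slack b - a·x for each constraint:
  C1: 11 − 11 = 0  (binding)
  C2: 14 − 0 = 14  (slack)
  C3: 44 − 44 = 0  (binding)

Optimal: p = 11, q = 0
Binding: C1, C3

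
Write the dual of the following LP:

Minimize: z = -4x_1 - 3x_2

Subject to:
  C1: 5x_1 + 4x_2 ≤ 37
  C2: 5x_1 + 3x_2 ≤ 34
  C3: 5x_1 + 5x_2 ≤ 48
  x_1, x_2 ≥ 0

Primal min cᵀx s.t. Ax ≤ b, x ≥ 0  →  Dual max −bᵀy s.t. Aᵀy ≥ −c, y ≥ 0.

Maximize: z = -37y1 - 34y2 - 48y3

Subject to:
  5y1 + 5y2 + 5y3 ≥ 4
  4y1 + 3y2 + 5y3 ≥ 3
  y1, y2, y3 ≥ 0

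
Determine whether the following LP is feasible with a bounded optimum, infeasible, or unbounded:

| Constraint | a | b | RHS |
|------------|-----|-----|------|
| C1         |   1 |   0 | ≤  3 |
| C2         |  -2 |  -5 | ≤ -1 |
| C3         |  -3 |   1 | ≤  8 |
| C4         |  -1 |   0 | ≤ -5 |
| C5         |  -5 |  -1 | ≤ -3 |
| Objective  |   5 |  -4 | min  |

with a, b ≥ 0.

Infeasible (no feasible solution exists)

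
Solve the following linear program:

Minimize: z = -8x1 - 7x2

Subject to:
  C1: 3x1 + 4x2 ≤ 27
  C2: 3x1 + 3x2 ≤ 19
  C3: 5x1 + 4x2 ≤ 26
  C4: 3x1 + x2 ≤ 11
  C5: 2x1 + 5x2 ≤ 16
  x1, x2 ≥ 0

Evaluate the objective at each vertex of the feasible region:
  z(0, 0) = 0
  z(3.667, 0) = -29.33
  z(3, 2) = -38  ←
  z(0, 3.2) = -22.4
The minimum is at x1 = 3, x2 = 2.

x1 = 3, x2 = 2, z = -38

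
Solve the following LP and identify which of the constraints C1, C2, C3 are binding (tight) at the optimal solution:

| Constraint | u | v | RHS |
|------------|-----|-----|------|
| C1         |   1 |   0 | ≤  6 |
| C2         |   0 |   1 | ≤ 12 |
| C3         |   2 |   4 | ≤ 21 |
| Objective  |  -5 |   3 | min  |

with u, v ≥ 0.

At u = 6, v = 0, compute slack b - a·x for each constraint:
  C1: 6 − 6 = 0  (binding)
  C2: 12 − 0 = 12  (slack)
  C3: 21 − 12 = 9  (slack)

Optimal: u = 6, v = 0
Binding: C1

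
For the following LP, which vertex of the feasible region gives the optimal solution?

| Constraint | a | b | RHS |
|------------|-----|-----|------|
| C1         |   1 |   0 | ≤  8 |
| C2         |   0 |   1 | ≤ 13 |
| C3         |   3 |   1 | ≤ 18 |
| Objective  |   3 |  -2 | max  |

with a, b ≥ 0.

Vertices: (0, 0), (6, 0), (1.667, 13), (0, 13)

Evaluate the objective at each vertex of the feasible region:
  z(0, 0) = 0
  z(6, 0) = 18  ←
  z(1.667, 13) = -21
  z(0, 13) = -26
The maximum is at a = 6, b = 0.

(6, 0)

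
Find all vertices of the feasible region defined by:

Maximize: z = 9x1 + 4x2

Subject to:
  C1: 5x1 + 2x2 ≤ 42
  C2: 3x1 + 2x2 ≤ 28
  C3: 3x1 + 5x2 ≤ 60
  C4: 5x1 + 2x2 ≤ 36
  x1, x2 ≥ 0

(0, 0), (7.2, 0), (4, 8), (2.222, 10.67), (0, 12)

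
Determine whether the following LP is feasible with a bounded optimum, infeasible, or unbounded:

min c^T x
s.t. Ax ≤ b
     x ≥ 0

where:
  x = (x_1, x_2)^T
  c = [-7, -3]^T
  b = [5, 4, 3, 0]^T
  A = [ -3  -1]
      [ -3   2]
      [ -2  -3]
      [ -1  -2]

Unbounded (objective can decrease without bound)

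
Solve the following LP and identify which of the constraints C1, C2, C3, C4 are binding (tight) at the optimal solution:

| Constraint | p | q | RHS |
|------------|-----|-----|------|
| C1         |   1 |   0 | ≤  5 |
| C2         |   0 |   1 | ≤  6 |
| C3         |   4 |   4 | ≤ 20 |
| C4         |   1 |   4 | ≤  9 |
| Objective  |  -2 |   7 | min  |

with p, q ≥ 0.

At p = 5, q = 0, compute slack b - a·x for each constraint:
  C1: 5 − 5 = 0  (binding)
  C2: 6 − 0 = 6  (slack)
  C3: 20 − 20 = 0  (binding)
  C4: 9 − 5 = 4  (slack)

Optimal: p = 5, q = 0
Binding: C1, C3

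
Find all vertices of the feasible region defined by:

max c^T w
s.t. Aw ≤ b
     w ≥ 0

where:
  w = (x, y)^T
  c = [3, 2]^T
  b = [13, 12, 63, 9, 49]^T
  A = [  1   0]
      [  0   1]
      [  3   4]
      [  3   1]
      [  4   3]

(0, 0), (3, 0), (0, 9)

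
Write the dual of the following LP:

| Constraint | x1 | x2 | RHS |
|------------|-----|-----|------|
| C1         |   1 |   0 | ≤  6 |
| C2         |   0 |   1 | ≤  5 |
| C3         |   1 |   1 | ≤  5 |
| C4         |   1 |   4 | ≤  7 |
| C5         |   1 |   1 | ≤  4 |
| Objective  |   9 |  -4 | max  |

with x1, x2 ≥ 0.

Primal max cᵀx s.t. Ax ≤ b, x ≥ 0  →  Dual min bᵀy s.t. Aᵀy ≥ c, y ≥ 0.

Minimize: z = 6y1 + 5y2 + 5y3 + 7y4 + 4y5

Subject to:
  y1 + y3 + y4 + y5 ≥ 9
  y2 + y3 + 4y4 + y5 ≥ -4
  y1, y2, y3, y4, y5 ≥ 0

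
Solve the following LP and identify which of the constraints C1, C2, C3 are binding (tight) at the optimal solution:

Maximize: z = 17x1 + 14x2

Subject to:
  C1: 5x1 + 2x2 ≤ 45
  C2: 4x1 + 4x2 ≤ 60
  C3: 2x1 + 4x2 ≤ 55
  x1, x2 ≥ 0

At x1 = 5, x2 = 10, compute slack b - a·x for each constraint:
  C1: 45 − 45 = 0  (binding)
  C2: 60 − 60 = 0  (binding)
  C3: 55 − 50 = 5  (slack)

Optimal: x1 = 5, x2 = 10
Binding: C1, C2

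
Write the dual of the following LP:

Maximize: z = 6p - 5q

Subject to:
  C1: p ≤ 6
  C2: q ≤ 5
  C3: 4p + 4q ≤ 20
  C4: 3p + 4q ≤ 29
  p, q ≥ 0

Primal max cᵀx s.t. Ax ≤ b, x ≥ 0  →  Dual min bᵀy s.t. Aᵀy ≥ c, y ≥ 0.

Minimize: z = 6y1 + 5y2 + 20y3 + 29y4

Subject to:
  y1 + 4y3 + 3y4 ≥ 6
  y2 + 4y3 + 4y4 ≥ -5
  y1, y2, y3, y4 ≥ 0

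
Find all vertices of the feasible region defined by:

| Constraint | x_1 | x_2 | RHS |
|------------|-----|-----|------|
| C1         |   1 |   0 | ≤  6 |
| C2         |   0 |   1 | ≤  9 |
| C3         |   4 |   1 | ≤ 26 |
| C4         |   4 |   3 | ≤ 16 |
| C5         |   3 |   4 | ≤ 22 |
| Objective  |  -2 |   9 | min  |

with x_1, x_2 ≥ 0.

(0, 0), (4, 0), (0, 5.333)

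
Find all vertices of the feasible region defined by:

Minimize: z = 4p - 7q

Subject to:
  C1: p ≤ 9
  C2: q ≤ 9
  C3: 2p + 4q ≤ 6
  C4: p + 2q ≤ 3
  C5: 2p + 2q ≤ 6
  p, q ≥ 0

(0, 0), (3, 0), (0, 1.5)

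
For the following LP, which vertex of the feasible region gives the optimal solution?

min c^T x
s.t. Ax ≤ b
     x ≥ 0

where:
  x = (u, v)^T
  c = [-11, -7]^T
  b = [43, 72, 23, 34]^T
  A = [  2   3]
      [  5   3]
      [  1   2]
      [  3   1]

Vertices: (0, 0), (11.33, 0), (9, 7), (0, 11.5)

Evaluate the objective at each vertex of the feasible region:
  z(0, 0) = 0
  z(11.33, 0) = -124.7
  z(9, 7) = -148  ←
  z(0, 11.5) = -80.5
The minimum is at u = 9, v = 7.

(9, 7)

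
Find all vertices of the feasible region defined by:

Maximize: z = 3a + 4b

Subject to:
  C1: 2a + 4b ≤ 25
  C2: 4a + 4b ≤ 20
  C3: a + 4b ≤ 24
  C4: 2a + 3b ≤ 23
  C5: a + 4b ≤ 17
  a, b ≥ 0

(0, 0), (5, 0), (1, 4), (0, 4.25)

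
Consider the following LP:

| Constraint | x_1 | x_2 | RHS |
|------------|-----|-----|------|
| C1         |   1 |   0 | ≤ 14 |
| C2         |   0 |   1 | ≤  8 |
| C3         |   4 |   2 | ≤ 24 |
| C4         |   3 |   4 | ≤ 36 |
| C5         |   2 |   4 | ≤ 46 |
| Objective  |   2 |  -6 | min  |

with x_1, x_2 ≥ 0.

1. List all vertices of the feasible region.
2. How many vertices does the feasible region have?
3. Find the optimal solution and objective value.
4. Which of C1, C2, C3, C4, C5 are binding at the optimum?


1. (0, 0), (6, 0), (2.4, 7.2), (1.333, 8), (0, 8)
2. 5
3. x_1 = 0, x_2 = 8, z = -48
4. C2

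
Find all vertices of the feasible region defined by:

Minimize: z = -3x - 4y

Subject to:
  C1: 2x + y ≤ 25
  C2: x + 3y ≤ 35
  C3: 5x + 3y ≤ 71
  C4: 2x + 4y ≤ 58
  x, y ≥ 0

(0, 0), (12.5, 0), (8, 9), (0, 11.67)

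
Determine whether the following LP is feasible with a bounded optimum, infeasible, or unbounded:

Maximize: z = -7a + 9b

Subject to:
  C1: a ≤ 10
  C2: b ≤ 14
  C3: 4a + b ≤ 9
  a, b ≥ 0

Feasible with a bounded optimal solution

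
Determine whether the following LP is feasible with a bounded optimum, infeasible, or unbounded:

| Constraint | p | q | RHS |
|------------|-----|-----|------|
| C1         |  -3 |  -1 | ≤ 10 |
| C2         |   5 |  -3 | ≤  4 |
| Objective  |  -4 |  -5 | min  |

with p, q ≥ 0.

Unbounded (objective can decrease without bound)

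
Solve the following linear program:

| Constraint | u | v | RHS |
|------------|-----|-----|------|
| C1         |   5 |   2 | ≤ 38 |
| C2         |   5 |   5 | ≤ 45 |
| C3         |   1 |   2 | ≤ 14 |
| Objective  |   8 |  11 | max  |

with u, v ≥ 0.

Evaluate the objective at each vertex of the feasible region:
  z(0, 0) = 0
  z(7.6, 0) = 60.8
  z(6.667, 2.333) = 79
  z(4, 5) = 87  ←
  z(0, 7) = 77
The maximum is at u = 4, v = 5.

u = 4, v = 5, z = 87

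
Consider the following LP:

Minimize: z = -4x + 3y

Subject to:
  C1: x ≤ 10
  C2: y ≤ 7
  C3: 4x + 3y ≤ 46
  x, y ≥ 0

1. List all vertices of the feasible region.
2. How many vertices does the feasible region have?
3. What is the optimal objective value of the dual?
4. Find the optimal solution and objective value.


1. (0, 0), (10, 0), (10, 2), (6.25, 7), (0, 7)
2. 5
3. -40
4. x = 10, y = 0, z = -40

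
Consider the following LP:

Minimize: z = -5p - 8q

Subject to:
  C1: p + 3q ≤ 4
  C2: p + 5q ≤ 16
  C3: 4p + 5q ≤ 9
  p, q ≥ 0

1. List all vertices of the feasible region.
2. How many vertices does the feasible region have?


1. (0, 0), (2.25, 0), (1, 1), (0, 1.333)
2. 4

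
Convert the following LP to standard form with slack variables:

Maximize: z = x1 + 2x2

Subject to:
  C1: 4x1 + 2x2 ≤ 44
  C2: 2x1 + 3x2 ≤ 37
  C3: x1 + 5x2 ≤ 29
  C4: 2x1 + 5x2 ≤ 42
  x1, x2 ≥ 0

max z = x1 + 2x2

s.t.
  4x1 + 2x2 + s1 = 44
  2x1 + 3x2 + s2 = 37
  x1 + 5x2 + s3 = 29
  2x1 + 5x2 + s4 = 42
  x1, x2, s1, s2, s3, s4 ≥ 0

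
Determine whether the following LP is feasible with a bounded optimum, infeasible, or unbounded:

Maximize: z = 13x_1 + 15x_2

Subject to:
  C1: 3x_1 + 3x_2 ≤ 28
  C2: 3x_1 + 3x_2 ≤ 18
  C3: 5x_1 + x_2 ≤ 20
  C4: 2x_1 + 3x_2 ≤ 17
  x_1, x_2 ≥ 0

Feasible with a bounded optimal solution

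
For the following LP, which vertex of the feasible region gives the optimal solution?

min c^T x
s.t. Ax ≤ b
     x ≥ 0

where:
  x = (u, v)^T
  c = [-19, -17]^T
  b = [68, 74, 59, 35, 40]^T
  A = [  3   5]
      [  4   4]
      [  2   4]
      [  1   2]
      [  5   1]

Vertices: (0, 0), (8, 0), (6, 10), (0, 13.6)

Evaluate the objective at each vertex of the feasible region:
  z(0, 0) = 0
  z(8, 0) = -152
  z(6, 10) = -284  ←
  z(0, 13.6) = -231.2
The minimum is at u = 6, v = 10.

(6, 10)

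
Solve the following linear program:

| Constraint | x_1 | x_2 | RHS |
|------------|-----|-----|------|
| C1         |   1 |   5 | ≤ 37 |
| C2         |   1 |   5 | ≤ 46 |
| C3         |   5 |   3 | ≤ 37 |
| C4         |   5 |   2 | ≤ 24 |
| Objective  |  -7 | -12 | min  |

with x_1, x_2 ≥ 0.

Evaluate the objective at each vertex of the feasible region:
  z(0, 0) = 0
  z(4.8, 0) = -33.6
  z(2, 7) = -98  ←
  z(0, 7.4) = -88.8
The minimum is at x_1 = 2, x_2 = 7.

x_1 = 2, x_2 = 7, z = -98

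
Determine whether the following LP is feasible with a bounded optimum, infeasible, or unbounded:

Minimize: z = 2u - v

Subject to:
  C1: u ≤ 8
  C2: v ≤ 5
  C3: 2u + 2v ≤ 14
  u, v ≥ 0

Feasible with a bounded optimal solution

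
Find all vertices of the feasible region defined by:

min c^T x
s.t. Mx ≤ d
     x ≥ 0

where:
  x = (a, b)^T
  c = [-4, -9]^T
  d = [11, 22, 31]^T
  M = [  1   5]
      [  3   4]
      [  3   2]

(0, 0), (7.333, 0), (6, 1), (0, 2.2)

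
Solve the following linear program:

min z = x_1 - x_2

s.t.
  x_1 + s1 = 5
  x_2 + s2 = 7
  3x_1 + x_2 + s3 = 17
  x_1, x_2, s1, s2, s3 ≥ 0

Evaluate the objective at each vertex of the feasible region:
  z(0, 0) = 0
  z(5, 0) = 5
  z(5, 2) = 3
  z(3.333, 7) = -3.667
  z(0, 7) = -7  ←
The minimum is at x_1 = 0, x_2 = 7.

x_1 = 0, x_2 = 7, z = -7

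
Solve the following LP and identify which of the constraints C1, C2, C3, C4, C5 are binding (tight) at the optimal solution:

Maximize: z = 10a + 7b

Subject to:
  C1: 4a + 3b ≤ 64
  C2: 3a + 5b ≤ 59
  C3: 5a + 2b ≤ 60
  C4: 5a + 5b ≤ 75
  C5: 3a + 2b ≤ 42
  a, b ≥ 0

At a = 10, b = 5, compute slack b - a·x for each constraint:
  C1: 64 − 55 = 9  (slack)
  C2: 59 − 55 = 4  (slack)
  C3: 60 − 60 = 0  (binding)
  C4: 75 − 75 = 0  (binding)
  C5: 42 − 40 = 2  (slack)

Optimal: a = 10, b = 5
Binding: C3, C4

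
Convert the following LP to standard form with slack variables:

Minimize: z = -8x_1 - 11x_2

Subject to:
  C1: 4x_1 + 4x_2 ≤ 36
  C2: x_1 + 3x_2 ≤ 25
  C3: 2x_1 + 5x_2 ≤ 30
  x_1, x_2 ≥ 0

min z = -8x_1 - 11x_2

s.t.
  4x_1 + 4x_2 + s1 = 36
  x_1 + 3x_2 + s2 = 25
  2x_1 + 5x_2 + s3 = 30
  x_1, x_2, s1, s2, s3 ≥ 0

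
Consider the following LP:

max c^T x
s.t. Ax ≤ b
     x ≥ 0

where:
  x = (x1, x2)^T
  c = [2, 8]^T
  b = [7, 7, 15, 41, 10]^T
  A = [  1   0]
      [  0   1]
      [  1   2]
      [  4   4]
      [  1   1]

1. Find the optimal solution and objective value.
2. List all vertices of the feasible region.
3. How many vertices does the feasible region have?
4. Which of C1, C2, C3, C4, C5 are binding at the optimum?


1. x1 = 1, x2 = 7, z = 58
2. (0, 0), (7, 0), (7, 3), (5, 5), (1, 7), (0, 7)
3. 6
4. C2, C3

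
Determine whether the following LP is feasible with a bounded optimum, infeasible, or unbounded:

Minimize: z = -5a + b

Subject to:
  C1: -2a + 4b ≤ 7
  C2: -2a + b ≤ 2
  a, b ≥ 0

Unbounded (objective can decrease without bound)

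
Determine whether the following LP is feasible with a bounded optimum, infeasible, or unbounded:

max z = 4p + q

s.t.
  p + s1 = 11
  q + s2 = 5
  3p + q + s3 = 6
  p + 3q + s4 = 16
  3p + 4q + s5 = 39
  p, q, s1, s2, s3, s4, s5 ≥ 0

Feasible with a bounded optimal solution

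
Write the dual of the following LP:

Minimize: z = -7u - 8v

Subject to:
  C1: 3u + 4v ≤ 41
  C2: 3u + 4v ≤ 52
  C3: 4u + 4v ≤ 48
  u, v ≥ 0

Primal min cᵀx s.t. Ax ≤ b, x ≥ 0  →  Dual max −bᵀy s.t. Aᵀy ≥ −c, y ≥ 0.

Maximize: z = -41y1 - 52y2 - 48y3

Subject to:
  3y1 + 3y2 + 4y3 ≥ 7
  4y1 + 4y2 + 4y3 ≥ 8
  y1, y2, y3 ≥ 0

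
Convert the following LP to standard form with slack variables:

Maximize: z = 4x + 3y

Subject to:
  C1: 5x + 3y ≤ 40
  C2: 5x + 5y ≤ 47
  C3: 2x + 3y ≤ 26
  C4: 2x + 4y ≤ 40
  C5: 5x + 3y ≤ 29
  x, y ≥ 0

max z = 4x + 3y

s.t.
  5x + 3y + s1 = 40
  5x + 5y + s2 = 47
  2x + 3y + s3 = 26
  2x + 4y + s4 = 40
  5x + 3y + s5 = 29
  x, y, s1, s2, s3, s4, s5 ≥ 0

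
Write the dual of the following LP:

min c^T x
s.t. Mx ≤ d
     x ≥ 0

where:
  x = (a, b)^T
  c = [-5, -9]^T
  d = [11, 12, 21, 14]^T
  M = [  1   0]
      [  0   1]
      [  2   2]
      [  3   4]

Primal min cᵀx s.t. Ax ≤ b, x ≥ 0  →  Dual max −bᵀy s.t. Aᵀy ≥ −c, y ≥ 0.

Maximize: z = -11y1 - 12y2 - 21y3 - 14y4

Subject to:
  y1 + 2y3 + 3y4 ≥ 5
  y2 + 2y3 + 4y4 ≥ 9
  y1, y2, y3, y4 ≥ 0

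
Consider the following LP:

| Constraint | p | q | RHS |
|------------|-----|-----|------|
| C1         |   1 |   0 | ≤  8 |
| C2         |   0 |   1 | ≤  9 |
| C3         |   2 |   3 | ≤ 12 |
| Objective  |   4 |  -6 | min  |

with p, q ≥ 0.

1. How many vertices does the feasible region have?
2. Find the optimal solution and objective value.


1. 3
2. p = 0, q = 4, z = -24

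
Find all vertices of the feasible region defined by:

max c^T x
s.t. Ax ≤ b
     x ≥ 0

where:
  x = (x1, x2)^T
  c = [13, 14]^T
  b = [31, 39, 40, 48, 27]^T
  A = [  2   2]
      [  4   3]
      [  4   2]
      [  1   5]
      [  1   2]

(0, 0), (9.75, 0), (3, 9), (0, 9.6)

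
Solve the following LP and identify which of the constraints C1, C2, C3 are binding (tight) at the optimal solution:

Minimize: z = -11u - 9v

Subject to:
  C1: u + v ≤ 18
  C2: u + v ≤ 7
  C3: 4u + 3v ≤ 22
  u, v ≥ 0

At u = 1, v = 6, compute slack b - a·x for each constraint:
  C1: 18 − 7 = 11  (slack)
  C2: 7 − 7 = 0  (binding)
  C3: 22 − 22 = 0  (binding)

Optimal: u = 1, v = 6
Binding: C2, C3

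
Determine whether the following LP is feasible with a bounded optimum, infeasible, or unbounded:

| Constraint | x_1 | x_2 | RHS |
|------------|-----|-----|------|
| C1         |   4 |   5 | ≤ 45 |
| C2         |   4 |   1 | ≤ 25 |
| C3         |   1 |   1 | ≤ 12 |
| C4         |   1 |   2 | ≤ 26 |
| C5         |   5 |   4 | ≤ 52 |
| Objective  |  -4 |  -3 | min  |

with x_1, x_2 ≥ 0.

Feasible with a bounded optimal solution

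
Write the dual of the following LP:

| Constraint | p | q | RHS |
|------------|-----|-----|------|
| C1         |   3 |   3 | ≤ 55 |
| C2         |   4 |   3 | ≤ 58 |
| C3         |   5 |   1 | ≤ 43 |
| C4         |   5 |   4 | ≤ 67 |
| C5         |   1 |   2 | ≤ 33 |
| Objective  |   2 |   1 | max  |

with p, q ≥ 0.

Primal max cᵀx s.t. Ax ≤ b, x ≥ 0  →  Dual min bᵀy s.t. Aᵀy ≥ c, y ≥ 0.

Minimize: z = 55y1 + 58y2 + 43y3 + 67y4 + 33y5

Subject to:
  3y1 + 4y2 + 5y3 + 5y4 + y5 ≥ 2
  3y1 + 3y2 + y3 + 4y4 + 2y5 ≥ 1
  y1, y2, y3, y4, y5 ≥ 0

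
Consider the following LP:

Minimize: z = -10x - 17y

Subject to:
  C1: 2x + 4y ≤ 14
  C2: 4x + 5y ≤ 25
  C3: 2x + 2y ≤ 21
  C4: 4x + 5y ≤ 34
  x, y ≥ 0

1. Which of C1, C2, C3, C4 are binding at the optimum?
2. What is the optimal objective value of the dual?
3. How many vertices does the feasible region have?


1. C1, C2
2. -67
3. 4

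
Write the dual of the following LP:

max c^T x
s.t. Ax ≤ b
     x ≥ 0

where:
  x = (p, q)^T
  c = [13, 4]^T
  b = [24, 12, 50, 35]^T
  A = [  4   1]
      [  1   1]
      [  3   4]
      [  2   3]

Primal max cᵀx s.t. Ax ≤ b, x ≥ 0  →  Dual min bᵀy s.t. Aᵀy ≥ c, y ≥ 0.

Minimize: z = 24y1 + 12y2 + 50y3 + 35y4

Subject to:
  4y1 + y2 + 3y3 + 2y4 ≥ 13
  y1 + y2 + 4y3 + 3y4 ≥ 4
  y1, y2, y3, y4 ≥ 0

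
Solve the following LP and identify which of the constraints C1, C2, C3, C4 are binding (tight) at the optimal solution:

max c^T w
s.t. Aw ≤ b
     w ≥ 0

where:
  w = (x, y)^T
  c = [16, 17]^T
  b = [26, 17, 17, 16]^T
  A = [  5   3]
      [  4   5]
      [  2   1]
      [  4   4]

At x = 3, y = 1, compute slack b - a·x for each constraint:
  C1: 26 − 18 = 8  (slack)
  C2: 17 − 17 = 0  (binding)
  C3: 17 − 7 = 10  (slack)
  C4: 16 − 16 = 0  (binding)

Optimal: x = 3, y = 1
Binding: C2, C4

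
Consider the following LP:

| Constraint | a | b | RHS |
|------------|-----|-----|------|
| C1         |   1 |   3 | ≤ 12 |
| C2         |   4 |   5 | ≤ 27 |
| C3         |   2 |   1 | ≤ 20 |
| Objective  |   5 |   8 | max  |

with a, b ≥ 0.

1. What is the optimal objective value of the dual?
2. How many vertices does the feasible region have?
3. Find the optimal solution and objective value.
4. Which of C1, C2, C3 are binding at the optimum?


1. 39
2. 4
3. a = 3, b = 3, z = 39
4. C1, C2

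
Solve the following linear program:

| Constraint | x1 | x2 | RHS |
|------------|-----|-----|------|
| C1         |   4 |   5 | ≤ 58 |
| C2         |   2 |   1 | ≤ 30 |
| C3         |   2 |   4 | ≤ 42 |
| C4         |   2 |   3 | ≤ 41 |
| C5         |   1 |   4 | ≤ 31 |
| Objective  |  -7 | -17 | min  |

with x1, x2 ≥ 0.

Evaluate the objective at each vertex of the feasible region:
  z(0, 0) = 0
  z(14.5, 0) = -101.5
  z(7, 6) = -151  ←
  z(0, 7.75) = -131.8
The minimum is at x1 = 7, x2 = 6.

x1 = 7, x2 = 6, z = -151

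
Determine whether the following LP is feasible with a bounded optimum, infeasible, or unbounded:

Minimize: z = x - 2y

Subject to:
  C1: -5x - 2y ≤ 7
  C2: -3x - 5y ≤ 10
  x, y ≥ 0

Unbounded (objective can decrease without bound)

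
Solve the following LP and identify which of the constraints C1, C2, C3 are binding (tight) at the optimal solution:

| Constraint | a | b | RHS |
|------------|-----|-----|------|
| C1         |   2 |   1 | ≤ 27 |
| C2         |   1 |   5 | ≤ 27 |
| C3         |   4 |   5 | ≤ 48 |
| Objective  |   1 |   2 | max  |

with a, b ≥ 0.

At a = 7, b = 4, compute slack b - a·x for each constraint:
  C1: 27 − 18 = 9  (slack)
  C2: 27 − 27 = 0  (binding)
  C3: 48 − 48 = 0  (binding)

Optimal: a = 7, b = 4
Binding: C2, C3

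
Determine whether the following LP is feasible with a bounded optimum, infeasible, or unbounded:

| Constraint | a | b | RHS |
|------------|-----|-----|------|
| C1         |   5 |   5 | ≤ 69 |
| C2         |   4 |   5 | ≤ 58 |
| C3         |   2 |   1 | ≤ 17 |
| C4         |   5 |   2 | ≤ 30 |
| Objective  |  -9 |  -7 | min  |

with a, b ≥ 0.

Feasible with a bounded optimal solution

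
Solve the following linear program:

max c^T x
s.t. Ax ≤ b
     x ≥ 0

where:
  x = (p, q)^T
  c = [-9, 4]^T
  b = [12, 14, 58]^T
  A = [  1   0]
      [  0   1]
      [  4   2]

Evaluate the objective at each vertex of the feasible region:
  z(0, 0) = 0
  z(12, 0) = -108
  z(12, 5) = -88
  z(7.5, 14) = -11.5
  z(0, 14) = 56  ←
The maximum is at p = 0, q = 14.

p = 0, q = 14, z = 56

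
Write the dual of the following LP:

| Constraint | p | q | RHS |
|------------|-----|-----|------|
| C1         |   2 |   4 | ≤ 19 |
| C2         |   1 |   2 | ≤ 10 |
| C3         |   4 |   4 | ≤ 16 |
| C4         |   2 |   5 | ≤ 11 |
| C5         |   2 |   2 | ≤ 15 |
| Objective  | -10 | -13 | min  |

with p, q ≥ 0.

Primal min cᵀx s.t. Ax ≤ b, x ≥ 0  →  Dual max −bᵀy s.t. Aᵀy ≥ −c, y ≥ 0.

Maximize: z = -19y1 - 10y2 - 16y3 - 11y4 - 15y5

Subject to:
  2y1 + y2 + 4y3 + 2y4 + 2y5 ≥ 10
  4y1 + 2y2 + 4y3 + 5y4 + 2y5 ≥ 13
  y1, y2, y3, y4, y5 ≥ 0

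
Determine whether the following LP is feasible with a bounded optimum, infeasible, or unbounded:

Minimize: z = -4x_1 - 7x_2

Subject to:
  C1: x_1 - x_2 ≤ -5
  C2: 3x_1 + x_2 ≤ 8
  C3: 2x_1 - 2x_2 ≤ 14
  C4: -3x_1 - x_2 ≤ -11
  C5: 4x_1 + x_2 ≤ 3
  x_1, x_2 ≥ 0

Infeasible (no feasible solution exists)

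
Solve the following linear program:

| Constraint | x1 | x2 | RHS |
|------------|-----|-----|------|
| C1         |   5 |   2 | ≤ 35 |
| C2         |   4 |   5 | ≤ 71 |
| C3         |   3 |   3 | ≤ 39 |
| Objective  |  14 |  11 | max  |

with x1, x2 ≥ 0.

Evaluate the objective at each vertex of the feasible region:
  z(0, 0) = 0
  z(7, 0) = 98
  z(3, 10) = 152  ←
  z(0, 13) = 143
The maximum is at x1 = 3, x2 = 10.

x1 = 3, x2 = 10, z = 152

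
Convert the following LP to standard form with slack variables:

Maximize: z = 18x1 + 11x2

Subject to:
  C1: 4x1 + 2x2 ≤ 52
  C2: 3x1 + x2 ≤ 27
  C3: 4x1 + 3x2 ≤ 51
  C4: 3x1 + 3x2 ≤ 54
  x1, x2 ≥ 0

max z = 18x1 + 11x2

s.t.
  4x1 + 2x2 + s1 = 52
  3x1 + x2 + s2 = 27
  4x1 + 3x2 + s3 = 51
  3x1 + 3x2 + s4 = 54
  x1, x2, s1, s2, s3, s4 ≥ 0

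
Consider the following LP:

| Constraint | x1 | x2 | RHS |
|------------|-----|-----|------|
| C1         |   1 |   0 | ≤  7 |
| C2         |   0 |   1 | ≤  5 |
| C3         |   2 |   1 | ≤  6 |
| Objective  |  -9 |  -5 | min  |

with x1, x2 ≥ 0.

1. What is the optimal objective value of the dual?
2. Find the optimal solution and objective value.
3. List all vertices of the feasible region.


1. -29.5
2. x1 = 0.5, x2 = 5, z = -29.5
3. (0, 0), (3, 0), (0.5, 5), (0, 5)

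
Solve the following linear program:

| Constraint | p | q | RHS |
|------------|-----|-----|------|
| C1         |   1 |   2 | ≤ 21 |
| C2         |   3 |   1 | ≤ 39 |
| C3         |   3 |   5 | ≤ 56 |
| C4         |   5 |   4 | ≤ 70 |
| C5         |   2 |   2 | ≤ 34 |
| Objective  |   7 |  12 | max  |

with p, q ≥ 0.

Evaluate the objective at each vertex of the feasible region:
  z(0, 0) = 0
  z(13, 0) = 91
  z(12.29, 2.143) = 111.7
  z(9.692, 5.385) = 132.5
  z(7, 7) = 133  ←
  z(0, 10.5) = 126
The maximum is at p = 7, q = 7.

p = 7, q = 7, z = 133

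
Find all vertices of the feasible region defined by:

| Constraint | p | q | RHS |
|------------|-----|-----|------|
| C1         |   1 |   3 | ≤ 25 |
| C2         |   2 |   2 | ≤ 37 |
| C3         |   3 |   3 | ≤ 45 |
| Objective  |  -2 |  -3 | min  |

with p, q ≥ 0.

(0, 0), (15, 0), (10, 5), (0, 8.333)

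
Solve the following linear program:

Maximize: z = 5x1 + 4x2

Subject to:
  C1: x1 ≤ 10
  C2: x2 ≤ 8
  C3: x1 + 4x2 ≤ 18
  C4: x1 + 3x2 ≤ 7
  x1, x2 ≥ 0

Evaluate the objective at each vertex of the feasible region:
  z(0, 0) = 0
  z(7, 0) = 35  ←
  z(0, 2.333) = 9.333
The maximum is at x1 = 7, x2 = 0.

x1 = 7, x2 = 0, z = 35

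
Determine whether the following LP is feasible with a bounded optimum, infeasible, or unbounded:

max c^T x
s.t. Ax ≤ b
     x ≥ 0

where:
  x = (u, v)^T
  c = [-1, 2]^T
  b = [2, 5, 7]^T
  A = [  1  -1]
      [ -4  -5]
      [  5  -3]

Unbounded (objective can increase without bound)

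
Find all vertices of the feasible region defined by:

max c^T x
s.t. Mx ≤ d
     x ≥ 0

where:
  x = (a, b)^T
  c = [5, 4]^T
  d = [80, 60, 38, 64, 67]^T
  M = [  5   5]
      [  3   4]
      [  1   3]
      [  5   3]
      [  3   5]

(0, 0), (12.8, 0), (8, 8), (6.5, 9.5), (2.75, 11.75), (0, 12.67)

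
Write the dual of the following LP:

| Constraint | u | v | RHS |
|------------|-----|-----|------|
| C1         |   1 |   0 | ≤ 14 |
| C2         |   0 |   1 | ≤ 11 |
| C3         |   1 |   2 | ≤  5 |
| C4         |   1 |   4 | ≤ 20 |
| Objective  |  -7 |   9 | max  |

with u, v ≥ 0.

Primal max cᵀx s.t. Ax ≤ b, x ≥ 0  →  Dual min bᵀy s.t. Aᵀy ≥ c, y ≥ 0.

Minimize: z = 14y1 + 11y2 + 5y3 + 20y4

Subject to:
  y1 + y3 + y4 ≥ -7
  y2 + 2y3 + 4y4 ≥ 9
  y1, y2, y3, y4 ≥ 0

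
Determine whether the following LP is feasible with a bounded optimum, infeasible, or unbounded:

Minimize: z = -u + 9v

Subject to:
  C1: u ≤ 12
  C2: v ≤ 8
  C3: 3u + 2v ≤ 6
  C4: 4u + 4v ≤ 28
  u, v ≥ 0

Feasible with a bounded optimal solution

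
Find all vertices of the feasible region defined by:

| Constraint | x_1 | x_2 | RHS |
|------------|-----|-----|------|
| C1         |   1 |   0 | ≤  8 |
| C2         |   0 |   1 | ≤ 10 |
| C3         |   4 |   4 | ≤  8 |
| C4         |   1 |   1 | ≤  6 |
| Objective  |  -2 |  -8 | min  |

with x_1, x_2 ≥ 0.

(0, 0), (2, 0), (0, 2)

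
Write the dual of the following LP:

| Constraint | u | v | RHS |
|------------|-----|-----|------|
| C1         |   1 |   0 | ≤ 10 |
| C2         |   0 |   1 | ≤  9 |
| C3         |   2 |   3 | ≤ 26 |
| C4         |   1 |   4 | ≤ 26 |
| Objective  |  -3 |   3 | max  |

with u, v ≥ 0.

Primal max cᵀx s.t. Ax ≤ b, x ≥ 0  →  Dual min bᵀy s.t. Aᵀy ≥ c, y ≥ 0.

Minimize: z = 10y1 + 9y2 + 26y3 + 26y4

Subject to:
  y1 + 2y3 + y4 ≥ -3
  y2 + 3y3 + 4y4 ≥ 3
  y1, y2, y3, y4 ≥ 0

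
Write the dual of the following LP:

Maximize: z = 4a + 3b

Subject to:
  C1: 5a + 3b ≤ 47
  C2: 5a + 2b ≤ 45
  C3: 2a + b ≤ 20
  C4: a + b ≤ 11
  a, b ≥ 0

Primal max cᵀx s.t. Ax ≤ b, x ≥ 0  →  Dual min bᵀy s.t. Aᵀy ≥ c, y ≥ 0.

Minimize: z = 47y1 + 45y2 + 20y3 + 11y4

Subject to:
  5y1 + 5y2 + 2y3 + y4 ≥ 4
  3y1 + 2y2 + y3 + y4 ≥ 3
  y1, y2, y3, y4 ≥ 0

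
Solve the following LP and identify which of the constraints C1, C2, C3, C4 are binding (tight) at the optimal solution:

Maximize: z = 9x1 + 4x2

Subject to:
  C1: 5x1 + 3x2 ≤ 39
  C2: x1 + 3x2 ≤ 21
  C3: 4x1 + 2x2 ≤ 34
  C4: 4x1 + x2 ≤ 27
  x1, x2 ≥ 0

At x1 = 6, x2 = 3, compute slack b - a·x for each constraint:
  C1: 39 − 39 = 0  (binding)
  C2: 21 − 15 = 6  (slack)
  C3: 34 − 30 = 4  (slack)
  C4: 27 − 27 = 0  (binding)

Optimal: x1 = 6, x2 = 3
Binding: C1, C4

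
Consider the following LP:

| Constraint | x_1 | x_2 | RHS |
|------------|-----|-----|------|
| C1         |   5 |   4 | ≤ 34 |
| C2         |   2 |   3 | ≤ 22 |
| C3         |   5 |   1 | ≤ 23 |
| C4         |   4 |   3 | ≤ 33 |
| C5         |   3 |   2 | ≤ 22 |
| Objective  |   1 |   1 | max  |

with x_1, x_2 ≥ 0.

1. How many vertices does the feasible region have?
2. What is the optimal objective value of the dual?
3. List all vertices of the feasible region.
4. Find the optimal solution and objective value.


1. 5
2. 8
3. (0, 0), (4.6, 0), (3.867, 3.667), (2, 6), (0, 7.333)
4. x_1 = 2, x_2 = 6, z = 8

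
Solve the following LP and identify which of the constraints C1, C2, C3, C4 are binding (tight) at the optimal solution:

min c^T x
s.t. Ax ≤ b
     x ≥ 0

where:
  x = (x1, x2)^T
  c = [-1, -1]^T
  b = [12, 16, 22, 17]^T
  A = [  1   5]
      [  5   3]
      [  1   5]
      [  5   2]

At x1 = 2, x2 = 2, compute slack b - a·x for each constraint:
  C1: 12 − 12 = 0  (binding)
  C2: 16 − 16 = 0  (binding)
  C3: 22 − 12 = 10  (slack)
  C4: 17 − 14 = 3  (slack)

Optimal: x1 = 2, x2 = 2
Binding: C1, C2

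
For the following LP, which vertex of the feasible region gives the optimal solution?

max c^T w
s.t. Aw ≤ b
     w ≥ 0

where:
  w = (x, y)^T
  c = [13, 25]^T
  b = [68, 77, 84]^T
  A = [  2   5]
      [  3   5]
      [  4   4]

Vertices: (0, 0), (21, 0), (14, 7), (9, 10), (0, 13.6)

Evaluate the objective at each vertex of the feasible region:
  z(0, 0) = 0
  z(21, 0) = 273
  z(14, 7) = 357
  z(9, 10) = 367  ←
  z(0, 13.6) = 340
The maximum is at x = 9, y = 10.

(9, 10)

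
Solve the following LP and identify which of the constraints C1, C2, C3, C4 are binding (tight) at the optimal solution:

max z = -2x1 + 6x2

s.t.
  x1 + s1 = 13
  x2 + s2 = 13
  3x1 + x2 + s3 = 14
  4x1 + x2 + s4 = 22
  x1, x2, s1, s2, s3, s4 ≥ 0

At x1 = 0, x2 = 13, compute slack b - a·x for each constraint:
  C1: 13 − 0 = 13  (slack)
  C2: 13 − 13 = 0  (binding)
  C3: 14 − 13 = 1  (slack)
  C4: 22 − 13 = 9  (slack)

Optimal: x1 = 0, x2 = 13
Binding: C2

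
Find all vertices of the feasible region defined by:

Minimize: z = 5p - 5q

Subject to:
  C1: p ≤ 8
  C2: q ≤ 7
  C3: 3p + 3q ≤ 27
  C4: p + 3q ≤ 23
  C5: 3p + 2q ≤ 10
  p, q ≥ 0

(0, 0), (3.333, 0), (0, 5)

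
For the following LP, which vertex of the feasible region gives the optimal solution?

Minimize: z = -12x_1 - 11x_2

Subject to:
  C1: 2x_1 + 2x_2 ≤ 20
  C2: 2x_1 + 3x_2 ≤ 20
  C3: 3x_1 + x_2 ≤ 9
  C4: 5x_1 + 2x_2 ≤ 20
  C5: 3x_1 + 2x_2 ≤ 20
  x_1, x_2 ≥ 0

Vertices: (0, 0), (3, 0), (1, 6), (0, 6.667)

Evaluate the objective at each vertex of the feasible region:
  z(0, 0) = 0
  z(3, 0) = -36
  z(1, 6) = -78  ←
  z(0, 6.667) = -73.33
The minimum is at x_1 = 1, x_2 = 6.

(1, 6)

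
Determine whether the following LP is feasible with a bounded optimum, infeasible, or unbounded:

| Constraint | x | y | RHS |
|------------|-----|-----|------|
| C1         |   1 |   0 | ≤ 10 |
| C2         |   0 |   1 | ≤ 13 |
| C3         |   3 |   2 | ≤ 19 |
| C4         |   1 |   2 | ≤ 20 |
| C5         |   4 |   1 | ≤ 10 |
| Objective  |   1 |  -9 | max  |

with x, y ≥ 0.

Feasible with a bounded optimal solution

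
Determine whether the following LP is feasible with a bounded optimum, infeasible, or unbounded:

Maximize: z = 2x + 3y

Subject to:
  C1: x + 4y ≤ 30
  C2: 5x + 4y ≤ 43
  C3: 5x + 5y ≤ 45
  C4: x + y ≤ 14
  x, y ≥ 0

Feasible with a bounded optimal solution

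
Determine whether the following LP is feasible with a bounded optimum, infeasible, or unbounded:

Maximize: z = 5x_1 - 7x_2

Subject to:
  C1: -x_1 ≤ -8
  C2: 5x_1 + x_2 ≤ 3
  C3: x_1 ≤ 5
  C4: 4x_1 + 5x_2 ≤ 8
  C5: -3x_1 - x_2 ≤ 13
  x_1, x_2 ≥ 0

Infeasible (no feasible solution exists)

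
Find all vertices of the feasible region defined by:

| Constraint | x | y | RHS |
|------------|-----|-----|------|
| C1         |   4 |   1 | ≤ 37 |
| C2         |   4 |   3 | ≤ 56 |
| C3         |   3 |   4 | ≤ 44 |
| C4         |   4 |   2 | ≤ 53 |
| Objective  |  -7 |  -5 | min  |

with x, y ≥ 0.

(0, 0), (9.25, 0), (8, 5), (0, 11)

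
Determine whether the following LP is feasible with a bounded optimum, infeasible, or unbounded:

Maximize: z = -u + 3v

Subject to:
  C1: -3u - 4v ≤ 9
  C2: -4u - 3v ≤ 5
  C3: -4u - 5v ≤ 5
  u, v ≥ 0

Unbounded (objective can increase without bound)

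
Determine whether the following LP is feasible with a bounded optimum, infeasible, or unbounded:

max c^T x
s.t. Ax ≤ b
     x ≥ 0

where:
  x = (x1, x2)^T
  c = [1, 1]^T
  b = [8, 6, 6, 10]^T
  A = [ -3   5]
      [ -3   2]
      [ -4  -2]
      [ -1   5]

Unbounded (objective can increase without bound)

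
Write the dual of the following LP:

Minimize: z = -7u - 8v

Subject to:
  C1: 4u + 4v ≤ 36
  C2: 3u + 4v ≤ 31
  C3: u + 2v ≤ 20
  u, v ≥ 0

Primal min cᵀx s.t. Ax ≤ b, x ≥ 0  →  Dual max −bᵀy s.t. Aᵀy ≥ −c, y ≥ 0.

Maximize: z = -36y1 - 31y2 - 20y3

Subject to:
  4y1 + 3y2 + y3 ≥ 7
  4y1 + 4y2 + 2y3 ≥ 8
  y1, y2, y3 ≥ 0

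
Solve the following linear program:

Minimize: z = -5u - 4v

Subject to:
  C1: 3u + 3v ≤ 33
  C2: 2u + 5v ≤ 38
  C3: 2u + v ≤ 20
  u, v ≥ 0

Evaluate the objective at each vertex of the feasible region:
  z(0, 0) = 0
  z(10, 0) = -50
  z(9, 2) = -53  ←
  z(5.667, 5.333) = -49.67
  z(0, 7.6) = -30.4
The minimum is at u = 9, v = 2.

u = 9, v = 2, z = -53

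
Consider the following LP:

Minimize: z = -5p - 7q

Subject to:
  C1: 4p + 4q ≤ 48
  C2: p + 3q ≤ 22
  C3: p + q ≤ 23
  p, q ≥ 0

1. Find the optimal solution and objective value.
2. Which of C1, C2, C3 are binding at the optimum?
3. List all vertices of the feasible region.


1. p = 7, q = 5, z = -70
2. C1, C2
3. (0, 0), (12, 0), (7, 5), (0, 7.333)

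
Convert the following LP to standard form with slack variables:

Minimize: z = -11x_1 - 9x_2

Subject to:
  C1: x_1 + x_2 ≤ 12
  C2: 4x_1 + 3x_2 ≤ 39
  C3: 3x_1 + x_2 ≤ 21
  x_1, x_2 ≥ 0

min z = -11x_1 - 9x_2

s.t.
  x_1 + x_2 + s1 = 12
  4x_1 + 3x_2 + s2 = 39
  3x_1 + x_2 + s3 = 21
  x_1, x_2, s1, s2, s3 ≥ 0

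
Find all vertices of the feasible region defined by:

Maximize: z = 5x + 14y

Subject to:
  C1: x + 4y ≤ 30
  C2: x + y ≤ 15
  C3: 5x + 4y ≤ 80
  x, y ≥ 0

(0, 0), (15, 0), (10, 5), (0, 7.5)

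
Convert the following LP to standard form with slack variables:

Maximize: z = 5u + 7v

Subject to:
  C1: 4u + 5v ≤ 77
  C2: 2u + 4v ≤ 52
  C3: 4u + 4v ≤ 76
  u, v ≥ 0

max z = 5u + 7v

s.t.
  4u + 5v + s1 = 77
  2u + 4v + s2 = 52
  4u + 4v + s3 = 76
  u, v, s1, s2, s3 ≥ 0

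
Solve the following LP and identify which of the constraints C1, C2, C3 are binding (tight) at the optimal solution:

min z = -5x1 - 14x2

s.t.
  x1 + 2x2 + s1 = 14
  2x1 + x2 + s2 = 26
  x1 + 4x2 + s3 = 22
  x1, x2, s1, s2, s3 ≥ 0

At x1 = 6, x2 = 4, compute slack b - a·x for each constraint:
  C1: 14 − 14 = 0  (binding)
  C2: 26 − 16 = 10  (slack)
  C3: 22 − 22 = 0  (binding)

Optimal: x1 = 6, x2 = 4
Binding: C1, C3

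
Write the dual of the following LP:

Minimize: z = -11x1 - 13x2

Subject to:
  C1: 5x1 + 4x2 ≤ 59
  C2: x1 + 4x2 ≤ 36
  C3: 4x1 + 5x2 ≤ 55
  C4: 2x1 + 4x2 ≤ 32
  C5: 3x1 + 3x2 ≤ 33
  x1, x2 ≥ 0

Primal min cᵀx s.t. Ax ≤ b, x ≥ 0  →  Dual max −bᵀy s.t. Aᵀy ≥ −c, y ≥ 0.

Maximize: z = -59y1 - 36y2 - 55y3 - 32y4 - 33y5

Subject to:
  5y1 + y2 + 4y3 + 2y4 + 3y5 ≥ 11
  4y1 + 4y2 + 5y3 + 4y4 + 3y5 ≥ 13
  y1, y2, y3, y4, y5 ≥ 0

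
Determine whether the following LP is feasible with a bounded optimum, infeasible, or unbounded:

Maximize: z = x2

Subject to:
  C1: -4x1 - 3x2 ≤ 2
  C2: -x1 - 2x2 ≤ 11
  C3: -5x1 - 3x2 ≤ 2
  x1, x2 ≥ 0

Unbounded (objective can increase without bound)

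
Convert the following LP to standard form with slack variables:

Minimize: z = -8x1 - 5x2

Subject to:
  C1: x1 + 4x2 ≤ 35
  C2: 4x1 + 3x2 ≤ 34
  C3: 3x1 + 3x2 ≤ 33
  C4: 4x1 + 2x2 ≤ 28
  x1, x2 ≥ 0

min z = -8x1 - 5x2

s.t.
  x1 + 4x2 + s1 = 35
  4x1 + 3x2 + s2 = 34
  3x1 + 3x2 + s3 = 33
  4x1 + 2x2 + s4 = 28
  x1, x2, s1, s2, s3, s4 ≥ 0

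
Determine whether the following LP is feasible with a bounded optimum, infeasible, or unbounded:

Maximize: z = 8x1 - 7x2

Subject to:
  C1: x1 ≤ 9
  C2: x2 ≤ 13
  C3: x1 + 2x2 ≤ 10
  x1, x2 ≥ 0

Feasible with a bounded optimal solution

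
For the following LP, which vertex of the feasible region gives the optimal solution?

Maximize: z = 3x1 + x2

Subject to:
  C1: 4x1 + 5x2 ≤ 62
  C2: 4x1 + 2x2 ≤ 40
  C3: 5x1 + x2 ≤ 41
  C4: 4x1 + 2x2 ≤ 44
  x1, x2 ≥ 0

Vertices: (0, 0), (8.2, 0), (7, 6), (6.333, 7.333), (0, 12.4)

Evaluate the objective at each vertex of the feasible region:
  z(0, 0) = 0
  z(8.2, 0) = 24.6
  z(7, 6) = 27  ←
  z(6.333, 7.333) = 26.33
  z(0, 12.4) = 12.4
The maximum is at x1 = 7, x2 = 6.

(7, 6)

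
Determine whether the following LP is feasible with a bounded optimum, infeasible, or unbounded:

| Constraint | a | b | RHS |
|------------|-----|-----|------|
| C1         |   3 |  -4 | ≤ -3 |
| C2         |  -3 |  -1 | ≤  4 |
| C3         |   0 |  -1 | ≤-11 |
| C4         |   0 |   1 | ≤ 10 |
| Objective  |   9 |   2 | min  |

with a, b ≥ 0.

Infeasible (no feasible solution exists)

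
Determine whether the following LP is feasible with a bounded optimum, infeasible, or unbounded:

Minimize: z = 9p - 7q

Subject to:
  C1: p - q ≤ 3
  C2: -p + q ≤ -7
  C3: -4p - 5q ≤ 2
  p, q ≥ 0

Infeasible (no feasible solution exists)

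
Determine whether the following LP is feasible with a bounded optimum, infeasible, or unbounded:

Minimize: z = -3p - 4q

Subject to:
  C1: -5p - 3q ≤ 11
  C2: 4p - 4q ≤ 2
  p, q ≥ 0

Unbounded (objective can decrease without bound)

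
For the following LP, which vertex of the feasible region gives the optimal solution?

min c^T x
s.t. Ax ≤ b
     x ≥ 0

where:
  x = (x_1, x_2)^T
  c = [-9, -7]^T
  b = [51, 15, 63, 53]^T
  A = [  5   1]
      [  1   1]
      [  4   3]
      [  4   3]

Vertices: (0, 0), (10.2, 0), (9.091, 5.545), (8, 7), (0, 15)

Evaluate the objective at each vertex of the feasible region:
  z(0, 0) = 0
  z(10.2, 0) = -91.8
  z(9.091, 5.545) = -120.6
  z(8, 7) = -121  ←
  z(0, 15) = -105
The minimum is at x_1 = 8, x_2 = 7.

(8, 7)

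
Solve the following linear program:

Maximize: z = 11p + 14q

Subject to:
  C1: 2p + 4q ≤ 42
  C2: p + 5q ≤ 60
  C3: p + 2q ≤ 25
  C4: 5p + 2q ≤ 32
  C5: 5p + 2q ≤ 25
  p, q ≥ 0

Evaluate the objective at each vertex of the feasible region:
  z(0, 0) = 0
  z(5, 0) = 55
  z(1, 10) = 151  ←
  z(0, 10.5) = 147
The maximum is at p = 1, q = 10.

p = 1, q = 10, z = 151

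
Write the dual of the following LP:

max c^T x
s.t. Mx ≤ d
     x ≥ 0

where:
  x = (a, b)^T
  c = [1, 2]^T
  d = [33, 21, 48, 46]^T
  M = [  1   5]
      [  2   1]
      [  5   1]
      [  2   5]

Primal max cᵀx s.t. Ax ≤ b, x ≥ 0  →  Dual min bᵀy s.t. Aᵀy ≥ c, y ≥ 0.

Minimize: z = 33y1 + 21y2 + 48y3 + 46y4

Subject to:
  y1 + 2y2 + 5y3 + 2y4 ≥ 1
  5y1 + y2 + y3 + 5y4 ≥ 2
  y1, y2, y3, y4 ≥ 0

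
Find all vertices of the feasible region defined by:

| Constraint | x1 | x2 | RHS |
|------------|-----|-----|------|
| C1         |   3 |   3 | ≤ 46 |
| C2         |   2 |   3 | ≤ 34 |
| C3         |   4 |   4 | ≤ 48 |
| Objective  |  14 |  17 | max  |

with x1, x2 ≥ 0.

(0, 0), (12, 0), (2, 10), (0, 11.33)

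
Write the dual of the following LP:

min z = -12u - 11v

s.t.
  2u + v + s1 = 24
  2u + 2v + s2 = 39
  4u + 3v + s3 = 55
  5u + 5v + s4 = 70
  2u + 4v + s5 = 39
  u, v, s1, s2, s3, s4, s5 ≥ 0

Primal min cᵀx s.t. Ax ≤ b, x ≥ 0  →  Dual max −bᵀy s.t. Aᵀy ≥ −c, y ≥ 0.

Maximize: z = -24y1 - 39y2 - 55y3 - 70y4 - 39y5

Subject to:
  2y1 + 2y2 + 4y3 + 5y4 + 2y5 ≥ 12
  y1 + 2y2 + 3y3 + 5y4 + 4y5 ≥ 11
  y1, y2, y3, y4, y5 ≥ 0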